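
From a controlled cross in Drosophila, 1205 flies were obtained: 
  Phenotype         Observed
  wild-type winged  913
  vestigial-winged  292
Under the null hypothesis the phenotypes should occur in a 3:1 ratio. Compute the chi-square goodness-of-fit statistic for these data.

0.379

Under the 3:1 hypothesis (Σ ratio = 4, N = 1205):
  wild-type winged: 1205 × 3/4 = 903.75
  vestigial-winged: 1205 × 1/4 = 301.25
χ² = Σ (O − E)² / E
  wild-type winged: (913 − 903.75)² / 903.75 = 0.0947
  vestigial-winged: (292 − 301.25)² / 301.25 = 0.2840
χ² = 0.0947 + 0.2840 = 0.3787 ≈ 0.379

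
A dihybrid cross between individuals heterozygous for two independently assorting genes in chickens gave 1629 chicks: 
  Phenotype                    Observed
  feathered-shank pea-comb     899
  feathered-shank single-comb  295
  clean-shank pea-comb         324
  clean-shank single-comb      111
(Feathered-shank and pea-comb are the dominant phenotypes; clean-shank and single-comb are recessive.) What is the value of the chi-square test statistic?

A dihybrid F₂ with independent assortment and complete dominance at both loci gives a 9:3:3:1 phenotypic ratio.
The 9:3:3:1 ratio has 16 parts, so with N = 1629 the expected counts are:
  feathered-shank pea-comb: 1629 × 9/16 = 916.3125
  feathered-shank single-comb: 1629 × 3/16 = 305.4375
  clean-shank pea-comb: 1629 × 3/16 = 305.4375
  clean-shank single-comb: 1629 × 1/16 = 101.8125
χ² = Σ (O − E)² / E
  feathered-shank pea-comb: (899 − 916.3125)² / 916.3125 = 0.3271
  feathered-shank single-comb: (295 − 305.4375)² / 305.4375 = 0.3567
  clean-shank pea-comb: (324 − 305.4375)² / 305.4375 = 1.1281
  clean-shank single-comb: (111 − 101.8125)² / 101.8125 = 0.8291
χ² = 0.3271 + 0.3567 + 1.1281 + 0.8291 = 2.641

2.641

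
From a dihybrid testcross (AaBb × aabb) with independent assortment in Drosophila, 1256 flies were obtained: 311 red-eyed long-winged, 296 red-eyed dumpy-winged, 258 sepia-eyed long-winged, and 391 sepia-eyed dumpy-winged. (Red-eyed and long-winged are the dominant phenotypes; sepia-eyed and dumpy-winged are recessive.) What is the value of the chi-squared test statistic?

A dihybrid testcross with independent assortment gives a 1:1:1:1 ratio.
The 1:1:1:1 ratio has 4 parts, so with N = 1256 the expected counts are:
  red-eyed long-winged: 1256 × 1/4 = 314
  red-eyed dumpy-winged: 1256 × 1/4 = 314
  sepia-eyed long-winged: 1256 × 1/4 = 314
  sepia-eyed dumpy-winged: 1256 × 1/4 = 314
χ² = Σ (O − E)² / E
  red-eyed long-winged: (311 − 314)² / 314 = 0.0287
  red-eyed dumpy-winged: (296 − 314)² / 314 = 1.0318
  sepia-eyed long-winged: (258 − 314)² / 314 = 9.9873
  sepia-eyed dumpy-winged: (391 − 314)² / 314 = 18.8822
χ² = 0.0287 + 1.0318 + 9.9873 + 18.8822 = 29.930

29.930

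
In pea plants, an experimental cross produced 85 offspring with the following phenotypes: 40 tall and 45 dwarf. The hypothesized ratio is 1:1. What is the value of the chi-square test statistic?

0.294

Expected counts for N = 85 under a 1:1 ratio (total parts = 2):
  tall: 85 × 1/2 = 42.5
  dwarf: 85 × 1/2 = 42.5
χ² = Σ (O − E)² / E
  tall: (40 − 42.5)² / 42.5 = 0.1471
  dwarf: (45 − 42.5)² / 42.5 = 0.1471
χ² = 0.1471 + 0.1471 = 0.2942 ≈ 0.294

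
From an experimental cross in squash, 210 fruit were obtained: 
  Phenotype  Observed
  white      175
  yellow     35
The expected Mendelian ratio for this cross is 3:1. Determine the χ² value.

7.778

The 3:1 ratio has 4 parts, so with N = 210 the expected counts are:
  white: 210 × 3/4 = 157.5
  yellow: 210 × 1/4 = 52.5
χ² = Σ (O − E)² / E
  white: (175 − 157.5)² / 157.5 = 1.9444
  yellow: (35 − 52.5)² / 52.5 = 5.8333
χ² = 1.9444 + 5.8333 = 7.7777 ≈ 7.778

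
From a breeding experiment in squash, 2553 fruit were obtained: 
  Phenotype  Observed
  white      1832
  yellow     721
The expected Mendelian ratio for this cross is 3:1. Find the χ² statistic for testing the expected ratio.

Total ratio parts = 4. Expected numbers out of 2553:
  white: 2553 × 3/4 = 1914.75
  yellow: 2553 × 1/4 = 638.25
χ² = Σ (O − E)² / E
  white: (1832 − 1914.75)² / 1914.75 = 3.5762
  yellow: (721 − 638.25)² / 638.25 = 10.7287
χ² = 3.5762 + 10.7287 = 14.3049 ≈ 14.305

14.305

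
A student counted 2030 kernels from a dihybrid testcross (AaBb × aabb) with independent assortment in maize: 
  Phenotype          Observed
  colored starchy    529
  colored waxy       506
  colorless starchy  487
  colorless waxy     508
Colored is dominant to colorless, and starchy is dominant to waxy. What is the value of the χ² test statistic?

A dihybrid testcross with independent assortment gives a 1:1:1:1 ratio.
Expected counts for N = 2030 under a 1:1:1:1 ratio (total parts = 4):
  colored starchy: 2030 × 1/4 = 507.5
  colored waxy: 2030 × 1/4 = 507.5
  colorless starchy: 2030 × 1/4 = 507.5
  colorless waxy: 2030 × 1/4 = 507.5
χ² = Σ (O − E)² / E
  colored starchy: (529 − 507.5)² / 507.5 = 0.9108
  colored waxy: (506 − 507.5)² / 507.5 = 0.0044
  colorless starchy: (487 − 507.5)² / 507.5 = 0.8281
  colorless waxy: (508 − 507.5)² / 507.5 = 0.0005
χ² = 0.9108 + 0.0044 + 0.8281 + 0.0005 = 1.7438 ≈ 1.744

1.744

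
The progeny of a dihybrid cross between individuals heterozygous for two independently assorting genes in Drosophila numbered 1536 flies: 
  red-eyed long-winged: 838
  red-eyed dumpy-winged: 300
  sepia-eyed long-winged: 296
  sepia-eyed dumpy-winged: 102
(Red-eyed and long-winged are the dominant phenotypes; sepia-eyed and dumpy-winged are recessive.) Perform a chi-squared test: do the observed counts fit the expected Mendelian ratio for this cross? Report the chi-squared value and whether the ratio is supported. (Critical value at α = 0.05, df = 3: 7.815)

A dihybrid F₂ with independent assortment and complete dominance at both loci gives a 9:3:3:1 phenotypic ratio.
Under the 9:3:3:1 hypothesis (Σ ratio = 16, N = 1536):
  red-eyed long-winged: 1536 × 9/16 = 864
  red-eyed dumpy-winged: 1536 × 3/16 = 288
  sepia-eyed long-winged: 1536 × 3/16 = 288
  sepia-eyed dumpy-winged: 1536 × 1/16 = 96
χ² = Σ (O − E)² / E
  red-eyed long-winged: (838 − 864)² / 864 = 0.7824
  red-eyed dumpy-winged: (300 − 288)² / 288 = 0.5000
  sepia-eyed long-winged: (296 − 288)² / 288 = 0.2222
  sepia-eyed dumpy-winged: (102 − 96)² / 96 = 0.3750
χ² = 0.7824 + 0.5000 + 0.2222 + 0.3750 = 1.8796 ≈ 1.880
Degrees of freedom = 4 − 1 = 3; critical value at α = 0.05 is 7.815.
Since 1.880 < 7.815, we fail to reject the null hypothesis — the data are consistent with the 9:3:3:1 ratio.

1.880; consistent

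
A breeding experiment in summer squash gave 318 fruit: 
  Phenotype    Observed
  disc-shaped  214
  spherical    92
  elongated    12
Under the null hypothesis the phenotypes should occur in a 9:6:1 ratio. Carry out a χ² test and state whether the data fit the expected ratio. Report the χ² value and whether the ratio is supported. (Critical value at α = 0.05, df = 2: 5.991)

16.245; not consistent

The 9:6:1 ratio has 16 parts, so with N = 318 the expected counts are:
  disc-shaped: 318 × 9/16 = 178.875
  spherical: 318 × 6/16 = 119.25
  elongated: 318 × 1/16 = 19.875
χ² = Σ (O − E)² / E
  disc-shaped: (214 − 178.875)² / 178.875 = 6.8974
  spherical: (92 − 119.25)² / 119.25 = 6.2269
  elongated: (12 − 19.875)² / 19.875 = 3.1203
χ² = 6.8974 + 6.2269 + 3.1203 = 16.2446 ≈ 16.245
Degrees of freedom = 3 − 1 = 2; critical value at α = 0.05 is 5.991.
Since 16.245 > 5.991, we reject the null hypothesis — the data do not fit the 9:6:1 ratio.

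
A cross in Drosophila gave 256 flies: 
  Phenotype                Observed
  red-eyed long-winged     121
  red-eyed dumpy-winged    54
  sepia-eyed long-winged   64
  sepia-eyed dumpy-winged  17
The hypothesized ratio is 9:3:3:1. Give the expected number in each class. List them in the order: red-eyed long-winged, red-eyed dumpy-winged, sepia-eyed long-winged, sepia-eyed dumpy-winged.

144, 48, 48, 16

Total ratio parts = 16. Expected numbers out of 256:
  red-eyed long-winged: 256 × 9/16 = 144
  red-eyed dumpy-winged: 256 × 3/16 = 48
  sepia-eyed long-winged: 256 × 3/16 = 48
  sepia-eyed dumpy-winged: 256 × 1/16 = 16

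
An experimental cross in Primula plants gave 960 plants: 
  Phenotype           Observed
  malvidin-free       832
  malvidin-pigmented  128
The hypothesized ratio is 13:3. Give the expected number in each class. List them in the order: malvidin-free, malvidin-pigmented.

Expected counts for N = 960 under a 13:3 ratio (total parts = 16):
  malvidin-free: 960 × 13/16 = 780
  malvidin-pigmented: 960 × 3/16 = 180

780, 180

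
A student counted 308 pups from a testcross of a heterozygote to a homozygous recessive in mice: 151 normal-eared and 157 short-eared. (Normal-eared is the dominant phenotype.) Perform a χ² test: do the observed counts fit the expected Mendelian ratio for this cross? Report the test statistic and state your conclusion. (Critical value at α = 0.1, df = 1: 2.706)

0.117; consistent

A testcross of a heterozygote (Aa × aa) gives a 1:1 phenotypic ratio.
Under the 1:1 hypothesis (Σ ratio = 2, N = 308):
  normal-eared: 308 × 1/2 = 154
  short-eared: 308 × 1/2 = 154
χ² = Σ (O − E)² / E
  normal-eared: (151 − 154)² / 154 = 0.0584
  short-eared: (157 − 154)² / 154 = 0.0584
χ² = 0.0584 + 0.0584 = 0.1168 ≈ 0.117
Degrees of freedom = 2 − 1 = 1; critical value at α = 0.1 is 2.706.
Since 0.117 < 2.706, we fail to reject the null hypothesis — the data are consistent with the 1:1 ratio.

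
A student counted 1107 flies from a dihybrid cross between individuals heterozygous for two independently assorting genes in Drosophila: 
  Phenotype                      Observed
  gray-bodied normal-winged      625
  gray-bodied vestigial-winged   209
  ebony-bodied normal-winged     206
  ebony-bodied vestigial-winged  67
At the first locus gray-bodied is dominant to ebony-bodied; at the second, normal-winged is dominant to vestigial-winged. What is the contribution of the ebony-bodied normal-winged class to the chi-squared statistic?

A dihybrid F₂ with independent assortment and complete dominance at both loci gives a 9:3:3:1 phenotypic ratio.
Expected counts for N = 1107 under a 9:3:3:1 ratio (total parts = 16):
  gray-bodied normal-winged: 1107 × 9/16 = 622.6875
  gray-bodied vestigial-winged: 1107 × 3/16 = 207.5625
  ebony-bodied normal-winged: 1107 × 3/16 = 207.5625
  ebony-bodied vestigial-winged: 1107 × 1/16 = 69.1875
Contribution of ebony-bodied normal-winged: (206 − 207.5625)² / 207.5625 = 0.0118

0.012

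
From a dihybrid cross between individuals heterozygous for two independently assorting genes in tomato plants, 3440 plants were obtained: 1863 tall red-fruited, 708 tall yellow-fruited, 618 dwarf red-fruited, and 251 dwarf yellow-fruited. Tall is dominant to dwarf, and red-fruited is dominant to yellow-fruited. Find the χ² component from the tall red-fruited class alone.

2.679

A dihybrid F₂ with independent assortment and complete dominance at both loci gives a 9:3:3:1 phenotypic ratio.
Under the 9:3:3:1 hypothesis (Σ ratio = 16, N = 3440):
  tall red-fruited: 3440 × 9/16 = 1935
  tall yellow-fruited: 3440 × 3/16 = 645
  dwarf red-fruited: 3440 × 3/16 = 645
  dwarf yellow-fruited: 3440 × 1/16 = 215
Contribution of tall red-fruited: (1863 − 1935)² / 1935 = 2.6791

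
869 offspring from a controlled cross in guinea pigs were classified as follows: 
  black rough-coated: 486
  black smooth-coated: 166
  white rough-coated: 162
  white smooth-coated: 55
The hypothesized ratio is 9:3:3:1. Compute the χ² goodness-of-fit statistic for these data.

Under the 9:3:3:1 hypothesis (Σ ratio = 16, N = 869):
  black rough-coated: 869 × 9/16 = 488.8125
  black smooth-coated: 869 × 3/16 = 162.9375
  white rough-coated: 869 × 3/16 = 162.9375
  white smooth-coated: 869 × 1/16 = 54.3125
χ² = Σ (O − E)² / E
  black rough-coated: (486 − 488.8125)² / 488.8125 = 0.0162
  black smooth-coated: (166 − 162.9375)² / 162.9375 = 0.0576
  white rough-coated: (162 − 162.9375)² / 162.9375 = 0.0054
  white smooth-coated: (55 − 54.3125)² / 54.3125 = 0.0087
χ² = 0.0162 + 0.0576 + 0.0054 + 0.0087 = 0.0879 ≈ 0.088

0.088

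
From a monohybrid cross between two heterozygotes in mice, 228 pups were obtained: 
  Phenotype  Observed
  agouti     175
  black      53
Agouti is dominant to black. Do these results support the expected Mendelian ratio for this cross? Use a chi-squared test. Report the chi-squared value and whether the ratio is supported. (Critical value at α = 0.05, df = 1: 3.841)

For a monohybrid cross between heterozygotes with complete dominance, the expected phenotypic ratio is 3:1.
Expected counts for N = 228 under a 3:1 ratio (total parts = 4):
  agouti: 228 × 3/4 = 171
  black: 228 × 1/4 = 57
χ² = Σ (O − E)² / E
  agouti: (175 − 171)² / 171 = 0.0936
  black: (53 − 57)² / 57 = 0.2807
χ² = 0.0936 + 0.2807 = 0.3743 ≈ 0.374
Degrees of freedom = 2 − 1 = 1; critical value at α = 0.05 is 3.841.
Since 0.374 < 3.841, we fail to reject the null hypothesis — the data are consistent with the 3:1 ratio.

0.374; consistent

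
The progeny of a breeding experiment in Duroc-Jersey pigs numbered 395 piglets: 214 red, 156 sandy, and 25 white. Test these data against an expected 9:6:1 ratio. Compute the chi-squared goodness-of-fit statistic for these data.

0.724

The 9:6:1 ratio has 16 parts, so with N = 395 the expected counts are:
  red: 395 × 9/16 = 222.1875
  sandy: 395 × 6/16 = 148.125
  white: 395 × 1/16 = 24.6875
χ² = Σ (O − E)² / E
  red: (214 − 222.1875)² / 222.1875 = 0.3017
  sandy: (156 − 148.125)² / 148.125 = 0.4187
  white: (25 − 24.6875)² / 24.6875 = 0.0040
χ² = 0.3017 + 0.4187 + 0.0040 = 0.7244 ≈ 0.724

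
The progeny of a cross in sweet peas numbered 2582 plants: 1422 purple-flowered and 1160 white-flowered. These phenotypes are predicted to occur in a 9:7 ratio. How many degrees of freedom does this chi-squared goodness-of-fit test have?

A goodness-of-fit test with 2 phenotype classes has df = 2 − 1 = 1.

1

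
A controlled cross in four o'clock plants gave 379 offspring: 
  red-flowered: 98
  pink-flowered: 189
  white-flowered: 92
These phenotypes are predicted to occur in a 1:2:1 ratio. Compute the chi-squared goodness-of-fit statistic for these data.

Under the 1:2:1 hypothesis (Σ ratio = 4, N = 379):
  red-flowered: 379 × 1/4 = 94.75
  pink-flowered: 379 × 2/4 = 189.5
  white-flowered: 379 × 1/4 = 94.75
χ² = Σ (O − E)² / E
  red-flowered: (98 − 94.75)² / 94.75 = 0.1115
  pink-flowered: (189 − 189.5)² / 189.5 = 0.0013
  white-flowered: (92 − 94.75)² / 94.75 = 0.0798
χ² = 0.1115 + 0.0013 + 0.0798 = 0.1926 ≈ 0.193

0.193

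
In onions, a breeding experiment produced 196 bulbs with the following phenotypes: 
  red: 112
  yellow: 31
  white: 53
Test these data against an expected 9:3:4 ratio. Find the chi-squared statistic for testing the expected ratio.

1.254

Under the 9:3:4 hypothesis (Σ ratio = 16, N = 196):
  red: 196 × 9/16 = 110.25
  yellow: 196 × 3/16 = 36.75
  white: 196 × 4/16 = 49
χ² = Σ (O − E)² / E
  red: (112 − 110.25)² / 110.25 = 0.0278
  yellow: (31 − 36.75)² / 36.75 = 0.8997
  white: (53 − 49)² / 49 = 0.3265
χ² = 0.0278 + 0.8997 + 0.3265 = 1.254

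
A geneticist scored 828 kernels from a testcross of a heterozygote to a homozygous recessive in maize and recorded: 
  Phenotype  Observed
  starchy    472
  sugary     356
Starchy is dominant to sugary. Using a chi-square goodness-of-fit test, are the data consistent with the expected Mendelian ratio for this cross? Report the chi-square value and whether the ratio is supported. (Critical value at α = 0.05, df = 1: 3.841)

16.251; not consistent

A testcross of a heterozygote (Aa × aa) gives a 1:1 phenotypic ratio.
The 1:1 ratio has 2 parts, so with N = 828 the expected counts are:
  starchy: 828 × 1/2 = 414
  sugary: 828 × 1/2 = 414
χ² = Σ (O − E)² / E
  starchy: (472 − 414)² / 414 = 8.1256
  sugary: (356 − 414)² / 414 = 8.1256
χ² = 8.1256 + 8.1256 = 16.2512 ≈ 16.251
Degrees of freedom = 2 − 1 = 1; critical value at α = 0.05 is 3.841.
Since 16.251 > 3.841, we reject the null hypothesis — the data do not fit the 1:1 ratio.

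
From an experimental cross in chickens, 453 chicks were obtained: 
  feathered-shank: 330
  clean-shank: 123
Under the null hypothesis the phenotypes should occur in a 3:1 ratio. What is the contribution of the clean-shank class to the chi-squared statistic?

0.839

The 3:1 ratio has 4 parts, so with N = 453 the expected counts are:
  feathered-shank: 453 × 3/4 = 339.75
  clean-shank: 453 × 1/4 = 113.25
Contribution of clean-shank: (123 − 113.25)² / 113.25 = 0.8394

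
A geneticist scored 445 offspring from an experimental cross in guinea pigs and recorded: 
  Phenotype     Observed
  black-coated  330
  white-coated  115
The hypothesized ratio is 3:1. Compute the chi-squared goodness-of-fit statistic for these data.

0.169

The 3:1 ratio has 4 parts, so with N = 445 the expected counts are:
  black-coated: 445 × 3/4 = 333.75
  white-coated: 445 × 1/4 = 111.25
χ² = Σ (O − E)² / E
  black-coated: (330 − 333.75)² / 333.75 = 0.0421
  white-coated: (115 − 111.25)² / 111.25 = 0.1264
χ² = 0.0421 + 0.1264 = 0.1685 ≈ 0.169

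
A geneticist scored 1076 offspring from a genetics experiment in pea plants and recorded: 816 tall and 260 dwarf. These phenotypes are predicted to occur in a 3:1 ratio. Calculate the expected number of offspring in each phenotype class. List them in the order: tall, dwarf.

807, 269

Total ratio parts = 4. Expected numbers out of 1076:
  tall: 1076 × 3/4 = 807
  dwarf: 1076 × 1/4 = 269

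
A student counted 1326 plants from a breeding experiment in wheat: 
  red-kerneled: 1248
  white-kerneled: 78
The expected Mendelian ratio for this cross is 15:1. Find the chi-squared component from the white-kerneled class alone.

The 15:1 ratio has 16 parts, so with N = 1326 the expected counts are:
  red-kerneled: 1326 × 15/16 = 1243.125
  white-kerneled: 1326 × 1/16 = 82.875
Contribution of white-kerneled: (78 − 82.875)² / 82.875 = 0.2868

0.287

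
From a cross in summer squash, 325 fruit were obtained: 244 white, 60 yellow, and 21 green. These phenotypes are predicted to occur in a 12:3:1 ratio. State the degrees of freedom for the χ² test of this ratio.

A goodness-of-fit test with 3 phenotype classes has df = 3 − 1 = 2.

2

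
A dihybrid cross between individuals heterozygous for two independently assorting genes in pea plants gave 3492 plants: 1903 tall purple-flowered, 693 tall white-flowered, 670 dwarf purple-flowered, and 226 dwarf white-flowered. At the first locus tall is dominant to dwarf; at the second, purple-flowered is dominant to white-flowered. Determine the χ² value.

4.775

A dihybrid F₂ with independent assortment and complete dominance at both loci gives a 9:3:3:1 phenotypic ratio.
The 9:3:3:1 ratio has 16 parts, so with N = 3492 the expected counts are:
  tall purple-flowered: 3492 × 9/16 = 1964.25
  tall white-flowered: 3492 × 3/16 = 654.75
  dwarf purple-flowered: 3492 × 3/16 = 654.75
  dwarf white-flowered: 3492 × 1/16 = 218.25
χ² = Σ (O − E)² / E
  tall purple-flowered: (1903 − 1964.25)² / 1964.25 = 1.9099
  tall white-flowered: (693 − 654.75)² / 654.75 = 2.2345
  dwarf purple-flowered: (670 − 654.75)² / 654.75 = 0.3552
  dwarf white-flowered: (226 − 218.25)² / 218.25 = 0.2752
χ² = 1.9099 + 2.2345 + 0.3552 + 0.2752 = 4.7748 ≈ 4.775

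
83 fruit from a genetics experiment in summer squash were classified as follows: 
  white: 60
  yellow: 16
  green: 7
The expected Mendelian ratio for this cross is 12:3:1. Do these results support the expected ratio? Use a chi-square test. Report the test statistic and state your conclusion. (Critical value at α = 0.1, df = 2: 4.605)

0.727; consistent

Total ratio parts = 16. Expected numbers out of 83:
  white: 83 × 12/16 = 62.25
  yellow: 83 × 3/16 = 15.5625
  green: 83 × 1/16 = 5.1875
χ² = Σ (O − E)² / E
  white: (60 − 62.25)² / 62.25 = 0.0813
  yellow: (16 − 15.5625)² / 15.5625 = 0.0123
  green: (7 − 5.1875)² / 5.1875 = 0.6333
χ² = 0.0813 + 0.0123 + 0.6333 = 0.7269 ≈ 0.727
Degrees of freedom = 3 − 1 = 2; critical value at α = 0.1 is 4.605.
Since 0.727 < 4.605, we fail to reject the null hypothesis — the data are consistent with the 12:3:1 ratio.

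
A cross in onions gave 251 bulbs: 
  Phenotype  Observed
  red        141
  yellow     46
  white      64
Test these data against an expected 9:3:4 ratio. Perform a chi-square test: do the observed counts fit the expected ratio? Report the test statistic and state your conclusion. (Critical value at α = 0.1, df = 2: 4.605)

0.049; consistent

The 9:3:4 ratio has 16 parts, so with N = 251 the expected counts are:
  red: 251 × 9/16 = 141.1875
  yellow: 251 × 3/16 = 47.0625
  white: 251 × 4/16 = 62.75
χ² = Σ (O − E)² / E
  red: (141 − 141.1875)² / 141.1875 = 0.0002
  yellow: (46 − 47.0625)² / 47.0625 = 0.0240
  white: (64 − 62.75)² / 62.75 = 0.0249
χ² = 0.0002 + 0.0240 + 0.0249 = 0.0491 ≈ 0.049
Degrees of freedom = 3 − 1 = 2; critical value at α = 0.1 is 4.605.
Since 0.049 < 4.605, we fail to reject the null hypothesis — the data are consistent with the 9:3:4 ratio.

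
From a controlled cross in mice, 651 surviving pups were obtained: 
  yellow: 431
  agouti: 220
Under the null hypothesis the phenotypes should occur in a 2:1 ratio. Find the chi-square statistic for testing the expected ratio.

0.062

Under the 2:1 hypothesis (Σ ratio = 3, N = 651):
  yellow: 651 × 2/3 = 434
  agouti: 651 × 1/3 = 217
χ² = Σ (O − E)² / E
  yellow: (431 − 434)² / 434 = 0.0207
  agouti: (220 − 217)² / 217 = 0.0415
χ² = 0.0207 + 0.0415 = 0.0622 ≈ 0.062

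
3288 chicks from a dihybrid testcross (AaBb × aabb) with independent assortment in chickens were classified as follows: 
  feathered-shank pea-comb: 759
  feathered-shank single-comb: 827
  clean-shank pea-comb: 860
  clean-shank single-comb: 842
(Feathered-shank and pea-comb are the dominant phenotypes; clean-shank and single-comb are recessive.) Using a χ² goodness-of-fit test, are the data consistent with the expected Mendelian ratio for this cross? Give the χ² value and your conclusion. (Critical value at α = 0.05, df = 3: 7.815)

7.102; consistent

A dihybrid testcross with independent assortment gives a 1:1:1:1 ratio.
The 1:1:1:1 ratio has 4 parts, so with N = 3288 the expected counts are:
  feathered-shank pea-comb: 3288 × 1/4 = 822
  feathered-shank single-comb: 3288 × 1/4 = 822
  clean-shank pea-comb: 3288 × 1/4 = 822
  clean-shank single-comb: 3288 × 1/4 = 822
χ² = Σ (O − E)² / E
  feathered-shank pea-comb: (759 − 822)² / 822 = 4.8285
  feathered-shank single-comb: (827 − 822)² / 822 = 0.0304
  clean-shank pea-comb: (860 − 822)² / 822 = 1.7567
  clean-shank single-comb: (842 − 822)² / 822 = 0.4866
χ² = 4.8285 + 0.0304 + 1.7567 + 0.4866 = 7.1022 ≈ 7.102
Degrees of freedom = 4 − 1 = 3; critical value at α = 0.05 is 7.815.
Since 7.102 < 7.815, we fail to reject the null hypothesis — the data are consistent with the 1:1:1:1 ratio.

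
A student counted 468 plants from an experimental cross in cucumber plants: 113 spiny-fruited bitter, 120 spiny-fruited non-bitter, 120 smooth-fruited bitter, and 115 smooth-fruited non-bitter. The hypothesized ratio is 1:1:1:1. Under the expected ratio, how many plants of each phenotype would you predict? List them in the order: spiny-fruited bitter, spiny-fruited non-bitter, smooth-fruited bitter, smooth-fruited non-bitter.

Total ratio parts = 4. Expected numbers out of 468:
  spiny-fruited bitter: 468 × 1/4 = 117
  spiny-fruited non-bitter: 468 × 1/4 = 117
  smooth-fruited bitter: 468 × 1/4 = 117
  smooth-fruited non-bitter: 468 × 1/4 = 117

117, 117, 117, 117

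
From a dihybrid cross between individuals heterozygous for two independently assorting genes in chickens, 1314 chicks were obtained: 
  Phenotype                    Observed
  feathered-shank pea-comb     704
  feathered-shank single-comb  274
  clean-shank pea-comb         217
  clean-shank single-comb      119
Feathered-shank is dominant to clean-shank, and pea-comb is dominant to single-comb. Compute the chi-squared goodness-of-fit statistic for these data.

24.826

A dihybrid F₂ with independent assortment and complete dominance at both loci gives a 9:3:3:1 phenotypic ratio.
Under the 9:3:3:1 hypothesis (Σ ratio = 16, N = 1314):
  feathered-shank pea-comb: 1314 × 9/16 = 739.125
  feathered-shank single-comb: 1314 × 3/16 = 246.375
  clean-shank pea-comb: 1314 × 3/16 = 246.375
  clean-shank single-comb: 1314 × 1/16 = 82.125
χ² = Σ (O − E)² / E
  feathered-shank pea-comb: (704 − 739.125)² / 739.125 = 1.6692
  feathered-shank single-comb: (274 − 246.375)² / 246.375 = 3.0975
  clean-shank pea-comb: (217 − 246.375)² / 246.375 = 3.5023
  clean-shank single-comb: (119 − 82.125)² / 82.125 = 16.5573
χ² = 1.6692 + 3.0975 + 3.5023 + 16.5573 = 24.8263 ≈ 24.826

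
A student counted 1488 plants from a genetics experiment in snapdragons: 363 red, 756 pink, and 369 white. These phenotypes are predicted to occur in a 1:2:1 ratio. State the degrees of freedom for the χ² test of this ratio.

A goodness-of-fit test with 3 phenotype classes has df = 3 − 1 = 2.

2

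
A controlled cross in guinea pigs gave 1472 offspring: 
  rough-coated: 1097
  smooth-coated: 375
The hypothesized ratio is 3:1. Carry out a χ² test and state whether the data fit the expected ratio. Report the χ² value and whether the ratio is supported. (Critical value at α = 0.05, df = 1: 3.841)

Expected counts for N = 1472 under a 3:1 ratio (total parts = 4):
  rough-coated: 1472 × 3/4 = 1104
  smooth-coated: 1472 × 1/4 = 368
χ² = Σ (O − E)² / E
  rough-coated: (1097 − 1104)² / 1104 = 0.0444
  smooth-coated: (375 − 368)² / 368 = 0.1332
χ² = 0.0444 + 0.1332 = 0.1776 ≈ 0.178
Degrees of freedom = 2 − 1 = 1; critical value at α = 0.05 is 3.841.
Since 0.178 < 3.841, we fail to reject the null hypothesis — the data are consistent with the 3:1 ratio.

0.178; consistent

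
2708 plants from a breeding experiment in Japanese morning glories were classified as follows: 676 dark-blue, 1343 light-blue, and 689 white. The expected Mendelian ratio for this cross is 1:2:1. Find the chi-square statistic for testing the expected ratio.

0.304

Expected counts for N = 2708 under a 1:2:1 ratio (total parts = 4):
  dark-blue: 2708 × 1/4 = 677
  light-blue: 2708 × 2/4 = 1354
  white: 2708 × 1/4 = 677
χ² = Σ (O − E)² / E
  dark-blue: (676 − 677)² / 677 = 0.0015
  light-blue: (1343 − 1354)² / 1354 = 0.0894
  white: (689 − 677)² / 677 = 0.2127
χ² = 0.0015 + 0.0894 + 0.2127 = 0.3036 ≈ 0.304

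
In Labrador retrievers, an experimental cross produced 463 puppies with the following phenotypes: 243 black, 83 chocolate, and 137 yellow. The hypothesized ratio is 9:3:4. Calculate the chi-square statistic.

5.236

Under the 9:3:4 hypothesis (Σ ratio = 16, N = 463):
  black: 463 × 9/16 = 260.4375
  chocolate: 463 × 3/16 = 86.8125
  yellow: 463 × 4/16 = 115.75
χ² = Σ (O − E)² / E
  black: (243 − 260.4375)² / 260.4375 = 1.1675
  chocolate: (83 − 86.8125)² / 86.8125 = 0.1674
  yellow: (137 − 115.75)² / 115.75 = 3.9012
χ² = 1.1675 + 0.1674 + 3.9012 = 5.2361 ≈ 5.236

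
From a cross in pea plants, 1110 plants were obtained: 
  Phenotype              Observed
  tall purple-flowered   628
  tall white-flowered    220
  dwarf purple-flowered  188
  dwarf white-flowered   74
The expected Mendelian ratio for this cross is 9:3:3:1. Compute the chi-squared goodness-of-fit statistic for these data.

2.953

Expected counts for N = 1110 under a 9:3:3:1 ratio (total parts = 16):
  tall purple-flowered: 1110 × 9/16 = 624.375
  tall white-flowered: 1110 × 3/16 = 208.125
  dwarf purple-flowered: 1110 × 3/16 = 208.125
  dwarf white-flowered: 1110 × 1/16 = 69.375
χ² = Σ (O − E)² / E
  tall purple-flowered: (628 − 624.375)² / 624.375 = 0.0210
  tall white-flowered: (220 − 208.125)² / 208.125 = 0.6776
  dwarf purple-flowered: (188 − 208.125)² / 208.125 = 1.9460
  dwarf white-flowered: (74 − 69.375)² / 69.375 = 0.3083
χ² = 0.0210 + 0.6776 + 1.9460 + 0.3083 = 2.9529 ≈ 2.953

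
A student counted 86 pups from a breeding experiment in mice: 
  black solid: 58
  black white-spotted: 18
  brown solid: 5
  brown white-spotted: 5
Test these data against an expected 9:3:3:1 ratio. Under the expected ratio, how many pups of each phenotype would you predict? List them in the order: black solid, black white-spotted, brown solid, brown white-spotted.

Expected counts for N = 86 under a 9:3:3:1 ratio (total parts = 16):
  black solid: 86 × 9/16 = 48.375
  black white-spotted: 86 × 3/16 = 16.125
  brown solid: 86 × 3/16 = 16.125
  brown white-spotted: 86 × 1/16 = 5.375

48.375, 16.125, 16.125, 5.375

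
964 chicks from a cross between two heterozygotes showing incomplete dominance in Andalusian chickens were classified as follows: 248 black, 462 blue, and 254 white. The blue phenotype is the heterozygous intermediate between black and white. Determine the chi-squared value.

1.734

With incomplete dominance, a heterozygote × heterozygote cross gives a 1:2:1 phenotypic ratio.
Under the 1:2:1 hypothesis (Σ ratio = 4, N = 964):
  black: 964 × 1/4 = 241
  blue: 964 × 2/4 = 482
  white: 964 × 1/4 = 241
χ² = Σ (O − E)² / E
  black: (248 − 241)² / 241 = 0.2033
  blue: (462 − 482)² / 482 = 0.8299
  white: (254 − 241)² / 241 = 0.7012
χ² = 0.2033 + 0.8299 + 0.7012 = 1.7344 ≈ 1.734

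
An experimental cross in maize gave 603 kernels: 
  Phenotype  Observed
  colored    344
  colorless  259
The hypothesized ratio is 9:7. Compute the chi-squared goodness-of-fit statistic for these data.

Expected counts for N = 603 under a 9:7 ratio (total parts = 16):
  colored: 603 × 9/16 = 339.1875
  colorless: 603 × 7/16 = 263.8125
χ² = Σ (O − E)² / E
  colored: (344 − 339.1875)² / 339.1875 = 0.0683
  colorless: (259 − 263.8125)² / 263.8125 = 0.0878
χ² = 0.0683 + 0.0878 = 0.1561 ≈ 0.156

0.156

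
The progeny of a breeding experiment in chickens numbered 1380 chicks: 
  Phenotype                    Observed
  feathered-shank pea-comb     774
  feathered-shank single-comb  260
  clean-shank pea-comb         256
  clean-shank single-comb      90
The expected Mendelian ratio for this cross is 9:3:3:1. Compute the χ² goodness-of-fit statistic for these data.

0.205

Under the 9:3:3:1 hypothesis (Σ ratio = 16, N = 1380):
  feathered-shank pea-comb: 1380 × 9/16 = 776.25
  feathered-shank single-comb: 1380 × 3/16 = 258.75
  clean-shank pea-comb: 1380 × 3/16 = 258.75
  clean-shank single-comb: 1380 × 1/16 = 86.25
χ² = Σ (O − E)² / E
  feathered-shank pea-comb: (774 − 776.25)² / 776.25 = 0.0065
  feathered-shank single-comb: (260 − 258.75)² / 258.75 = 0.0060
  clean-shank pea-comb: (256 − 258.75)² / 258.75 = 0.0292
  clean-shank single-comb: (90 − 86.25)² / 86.25 = 0.1630
χ² = 0.0065 + 0.0060 + 0.0292 + 0.1630 = 0.2047 ≈ 0.205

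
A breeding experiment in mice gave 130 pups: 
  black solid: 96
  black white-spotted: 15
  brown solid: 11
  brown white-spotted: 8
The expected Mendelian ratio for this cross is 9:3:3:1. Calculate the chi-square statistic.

18.103

Total ratio parts = 16. Expected numbers out of 130:
  black solid: 130 × 9/16 = 73.125
  black white-spotted: 130 × 3/16 = 24.375
  brown solid: 130 × 3/16 = 24.375
  brown white-spotted: 130 × 1/16 = 8.125
χ² = Σ (O − E)² / E
  black solid: (96 − 73.125)² / 73.125 = 7.1558
  black white-spotted: (15 − 24.375)² / 24.375 = 3.6058
  brown solid: (11 − 24.375)² / 24.375 = 7.3391
  brown white-spotted: (8 − 8.125)² / 8.125 = 0.0019
χ² = 7.1558 + 3.6058 + 7.3391 + 0.0019 = 18.1026 ≈ 18.103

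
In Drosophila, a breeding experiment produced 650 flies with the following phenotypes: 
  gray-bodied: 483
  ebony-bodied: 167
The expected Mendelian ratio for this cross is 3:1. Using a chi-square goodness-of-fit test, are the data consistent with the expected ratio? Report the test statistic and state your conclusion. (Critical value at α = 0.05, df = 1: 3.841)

Total ratio parts = 4. Expected numbers out of 650:
  gray-bodied: 650 × 3/4 = 487.5
  ebony-bodied: 650 × 1/4 = 162.5
χ² = Σ (O − E)² / E
  gray-bodied: (483 − 487.5)² / 487.5 = 0.0415
  ebony-bodied: (167 − 162.5)² / 162.5 = 0.1246
χ² = 0.0415 + 0.1246 = 0.1661 ≈ 0.166
Degrees of freedom = 2 − 1 = 1; critical value at α = 0.05 is 3.841.
Since 0.166 < 3.841, we fail to reject the null hypothesis — the data are consistent with the 3:1 ratio.

0.166; consistent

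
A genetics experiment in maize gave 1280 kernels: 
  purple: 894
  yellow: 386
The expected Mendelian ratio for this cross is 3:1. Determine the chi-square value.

18.150

Expected counts for N = 1280 under a 3:1 ratio (total parts = 4):
  purple: 1280 × 3/4 = 960
  yellow: 1280 × 1/4 = 320
χ² = Σ (O − E)² / E
  purple: (894 − 960)² / 960 = 4.5375
  yellow: (386 − 320)² / 320 = 13.6125
χ² = 4.5375 + 13.6125 = 18.150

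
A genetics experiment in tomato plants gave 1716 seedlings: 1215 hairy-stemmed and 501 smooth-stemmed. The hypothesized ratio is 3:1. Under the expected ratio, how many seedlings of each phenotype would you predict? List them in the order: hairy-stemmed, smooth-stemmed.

The 3:1 ratio has 4 parts, so with N = 1716 the expected counts are:
  hairy-stemmed: 1716 × 3/4 = 1287
  smooth-stemmed: 1716 × 1/4 = 429

1287, 429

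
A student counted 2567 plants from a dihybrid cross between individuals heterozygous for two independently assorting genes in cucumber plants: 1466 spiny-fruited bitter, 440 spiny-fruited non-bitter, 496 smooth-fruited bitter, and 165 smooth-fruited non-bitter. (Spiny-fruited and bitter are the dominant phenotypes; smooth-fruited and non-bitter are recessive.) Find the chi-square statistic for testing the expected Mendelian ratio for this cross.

A dihybrid F₂ with independent assortment and complete dominance at both loci gives a 9:3:3:1 phenotypic ratio.
Total ratio parts = 16. Expected numbers out of 2567:
  spiny-fruited bitter: 2567 × 9/16 = 1443.9375
  spiny-fruited non-bitter: 2567 × 3/16 = 481.3125
  smooth-fruited bitter: 2567 × 3/16 = 481.3125
  smooth-fruited non-bitter: 2567 × 1/16 = 160.4375
χ² = Σ (O − E)² / E
  spiny-fruited bitter: (1466 − 1443.9375)² / 1443.9375 = 0.3371
  spiny-fruited non-bitter: (440 − 481.3125)² / 481.3125 = 3.5460
  smooth-fruited bitter: (496 − 481.3125)² / 481.3125 = 0.4482
  smooth-fruited non-bitter: (165 − 160.4375)² / 160.4375 = 0.1297
χ² = 0.3371 + 3.5460 + 0.4482 + 0.1297 = 4.461

4.461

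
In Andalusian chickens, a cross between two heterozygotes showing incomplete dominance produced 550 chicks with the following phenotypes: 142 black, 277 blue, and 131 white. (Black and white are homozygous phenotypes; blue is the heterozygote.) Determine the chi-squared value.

With incomplete dominance, a heterozygote × heterozygote cross gives a 1:2:1 phenotypic ratio.
Total ratio parts = 4. Expected numbers out of 550:
  black: 550 × 1/4 = 137.5
  blue: 550 × 2/4 = 275
  white: 550 × 1/4 = 137.5
χ² = Σ (O − E)² / E
  black: (142 − 137.5)² / 137.5 = 0.1473
  blue: (277 − 275)² / 275 = 0.0145
  white: (131 − 137.5)² / 137.5 = 0.3073
χ² = 0.1473 + 0.0145 + 0.3073 = 0.4691 ≈ 0.469

0.469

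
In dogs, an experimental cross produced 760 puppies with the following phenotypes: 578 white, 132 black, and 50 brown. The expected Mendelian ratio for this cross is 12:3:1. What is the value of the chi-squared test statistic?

The 12:3:1 ratio has 16 parts, so with N = 760 the expected counts are:
  white: 760 × 12/16 = 570
  black: 760 × 3/16 = 142.5
  brown: 760 × 1/16 = 47.5
χ² = Σ (O − E)² / E
  white: (578 − 570)² / 570 = 0.1123
  black: (132 − 142.5)² / 142.5 = 0.7737
  brown: (50 − 47.5)² / 47.5 = 0.1316
χ² = 0.1123 + 0.7737 + 0.1316 = 1.0176 ≈ 1.018

1.018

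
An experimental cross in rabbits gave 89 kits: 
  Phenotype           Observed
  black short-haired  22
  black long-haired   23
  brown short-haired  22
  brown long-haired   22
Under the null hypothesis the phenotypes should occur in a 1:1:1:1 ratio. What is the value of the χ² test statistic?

Total ratio parts = 4. Expected numbers out of 89:
  black short-haired: 89 × 1/4 = 22.25
  black long-haired: 89 × 1/4 = 22.25
  brown short-haired: 89 × 1/4 = 22.25
  brown long-haired: 89 × 1/4 = 22.25
χ² = Σ (O − E)² / E
  black short-haired: (22 − 22.25)² / 22.25 = 0.0028
  black long-haired: (23 − 22.25)² / 22.25 = 0.0253
  brown short-haired: (22 − 22.25)² / 22.25 = 0.0028
  brown long-haired: (22 − 22.25)² / 22.25 = 0.0028
χ² = 0.0028 + 0.0253 + 0.0028 + 0.0028 = 0.0337 ≈ 0.034

0.034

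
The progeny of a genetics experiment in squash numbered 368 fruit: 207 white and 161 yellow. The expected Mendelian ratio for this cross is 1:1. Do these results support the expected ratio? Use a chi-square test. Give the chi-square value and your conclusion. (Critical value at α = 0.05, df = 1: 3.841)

Total ratio parts = 2. Expected numbers out of 368:
  white: 368 × 1/2 = 184
  yellow: 368 × 1/2 = 184
χ² = Σ (O − E)² / E
  white: (207 − 184)² / 184 = 2.8750
  yellow: (161 − 184)² / 184 = 2.8750
χ² = 2.8750 + 2.8750 = 5.750
Degrees of freedom = 2 − 1 = 1; critical value at α = 0.05 is 3.841.
Since 5.750 > 3.841, we reject the null hypothesis — the data do not fit the 1:1 ratio.

5.750; not consistent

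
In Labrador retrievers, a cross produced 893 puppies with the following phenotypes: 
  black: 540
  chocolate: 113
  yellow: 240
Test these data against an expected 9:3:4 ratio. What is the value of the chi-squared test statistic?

Expected counts for N = 893 under a 9:3:4 ratio (total parts = 16):
  black: 893 × 9/16 = 502.3125
  chocolate: 893 × 3/16 = 167.4375
  yellow: 893 × 4/16 = 223.25
χ² = Σ (O − E)² / E
  black: (540 − 502.3125)² / 502.3125 = 2.8276
  chocolate: (113 − 167.4375)² / 167.4375 = 17.6988
  yellow: (240 − 223.25)² / 223.25 = 1.2567
χ² = 2.8276 + 17.6988 + 1.2567 = 21.7831 ≈ 21.783

21.783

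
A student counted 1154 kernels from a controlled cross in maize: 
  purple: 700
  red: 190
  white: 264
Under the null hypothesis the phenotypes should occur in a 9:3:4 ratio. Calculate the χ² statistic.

The 9:3:4 ratio has 16 parts, so with N = 1154 the expected counts are:
  purple: 1154 × 9/16 = 649.125
  red: 1154 × 3/16 = 216.375
  white: 1154 × 4/16 = 288.5
χ² = Σ (O − E)² / E
  purple: (700 − 649.125)² / 649.125 = 3.9873
  red: (190 − 216.375)² / 216.375 = 3.2150
  white: (264 − 288.5)² / 288.5 = 2.0806
χ² = 3.9873 + 3.2150 + 2.0806 = 9.2829 ≈ 9.283

9.283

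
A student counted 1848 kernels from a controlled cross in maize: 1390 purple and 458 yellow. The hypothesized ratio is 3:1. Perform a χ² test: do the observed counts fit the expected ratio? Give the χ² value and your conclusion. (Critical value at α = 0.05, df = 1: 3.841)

The 3:1 ratio has 4 parts, so with N = 1848 the expected counts are:
  purple: 1848 × 3/4 = 1386
  yellow: 1848 × 1/4 = 462
χ² = Σ (O − E)² / E
  purple: (1390 − 1386)² / 1386 = 0.0115
  yellow: (458 − 462)² / 462 = 0.0346
χ² = 0.0115 + 0.0346 = 0.0461 ≈ 0.046
Degrees of freedom = 2 − 1 = 1; critical value at α = 0.05 is 3.841.
Since 0.046 < 3.841, we fail to reject the null hypothesis — the data are consistent with the 3:1 ratio.

0.046; consistent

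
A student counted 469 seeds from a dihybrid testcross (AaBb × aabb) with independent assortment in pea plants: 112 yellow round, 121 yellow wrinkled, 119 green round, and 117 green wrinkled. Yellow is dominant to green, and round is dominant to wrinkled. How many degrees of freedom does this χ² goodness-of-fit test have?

A dihybrid testcross with independent assortment gives a 1:1:1:1 ratio.
A goodness-of-fit test with 4 phenotype classes has df = 4 − 1 = 3.

3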